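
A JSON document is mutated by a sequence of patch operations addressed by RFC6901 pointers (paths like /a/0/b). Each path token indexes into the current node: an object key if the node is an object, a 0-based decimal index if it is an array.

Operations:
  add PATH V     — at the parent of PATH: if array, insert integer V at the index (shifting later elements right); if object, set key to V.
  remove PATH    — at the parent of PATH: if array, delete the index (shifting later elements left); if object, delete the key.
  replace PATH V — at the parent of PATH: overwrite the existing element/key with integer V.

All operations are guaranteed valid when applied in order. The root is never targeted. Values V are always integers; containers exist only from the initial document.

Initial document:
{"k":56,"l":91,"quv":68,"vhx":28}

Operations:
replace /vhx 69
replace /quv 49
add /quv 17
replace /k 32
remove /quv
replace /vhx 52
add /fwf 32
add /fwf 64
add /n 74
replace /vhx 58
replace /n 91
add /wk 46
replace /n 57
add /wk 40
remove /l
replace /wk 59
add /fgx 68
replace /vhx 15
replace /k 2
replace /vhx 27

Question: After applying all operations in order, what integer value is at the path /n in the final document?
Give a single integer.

After op 1 (replace /vhx 69): {"k":56,"l":91,"quv":68,"vhx":69}
After op 2 (replace /quv 49): {"k":56,"l":91,"quv":49,"vhx":69}
After op 3 (add /quv 17): {"k":56,"l":91,"quv":17,"vhx":69}
After op 4 (replace /k 32): {"k":32,"l":91,"quv":17,"vhx":69}
After op 5 (remove /quv): {"k":32,"l":91,"vhx":69}
After op 6 (replace /vhx 52): {"k":32,"l":91,"vhx":52}
After op 7 (add /fwf 32): {"fwf":32,"k":32,"l":91,"vhx":52}
After op 8 (add /fwf 64): {"fwf":64,"k":32,"l":91,"vhx":52}
After op 9 (add /n 74): {"fwf":64,"k":32,"l":91,"n":74,"vhx":52}
After op 10 (replace /vhx 58): {"fwf":64,"k":32,"l":91,"n":74,"vhx":58}
After op 11 (replace /n 91): {"fwf":64,"k":32,"l":91,"n":91,"vhx":58}
After op 12 (add /wk 46): {"fwf":64,"k":32,"l":91,"n":91,"vhx":58,"wk":46}
After op 13 (replace /n 57): {"fwf":64,"k":32,"l":91,"n":57,"vhx":58,"wk":46}
After op 14 (add /wk 40): {"fwf":64,"k":32,"l":91,"n":57,"vhx":58,"wk":40}
After op 15 (remove /l): {"fwf":64,"k":32,"n":57,"vhx":58,"wk":40}
After op 16 (replace /wk 59): {"fwf":64,"k":32,"n":57,"vhx":58,"wk":59}
After op 17 (add /fgx 68): {"fgx":68,"fwf":64,"k":32,"n":57,"vhx":58,"wk":59}
After op 18 (replace /vhx 15): {"fgx":68,"fwf":64,"k":32,"n":57,"vhx":15,"wk":59}
After op 19 (replace /k 2): {"fgx":68,"fwf":64,"k":2,"n":57,"vhx":15,"wk":59}
After op 20 (replace /vhx 27): {"fgx":68,"fwf":64,"k":2,"n":57,"vhx":27,"wk":59}
Value at /n: 57

Answer: 57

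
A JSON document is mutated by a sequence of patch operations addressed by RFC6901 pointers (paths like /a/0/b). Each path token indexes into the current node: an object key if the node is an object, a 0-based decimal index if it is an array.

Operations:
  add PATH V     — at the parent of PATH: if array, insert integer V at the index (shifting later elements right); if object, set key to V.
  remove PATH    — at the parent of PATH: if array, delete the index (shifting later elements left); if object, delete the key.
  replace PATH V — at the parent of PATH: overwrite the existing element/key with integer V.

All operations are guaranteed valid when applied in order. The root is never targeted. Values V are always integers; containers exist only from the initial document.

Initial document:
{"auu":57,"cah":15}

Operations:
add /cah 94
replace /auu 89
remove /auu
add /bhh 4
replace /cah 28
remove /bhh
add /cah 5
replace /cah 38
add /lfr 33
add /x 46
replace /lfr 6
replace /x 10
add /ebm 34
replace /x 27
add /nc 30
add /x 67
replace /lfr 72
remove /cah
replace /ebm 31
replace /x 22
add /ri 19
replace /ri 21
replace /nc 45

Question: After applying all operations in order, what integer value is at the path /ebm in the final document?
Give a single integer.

After op 1 (add /cah 94): {"auu":57,"cah":94}
After op 2 (replace /auu 89): {"auu":89,"cah":94}
After op 3 (remove /auu): {"cah":94}
After op 4 (add /bhh 4): {"bhh":4,"cah":94}
After op 5 (replace /cah 28): {"bhh":4,"cah":28}
After op 6 (remove /bhh): {"cah":28}
After op 7 (add /cah 5): {"cah":5}
After op 8 (replace /cah 38): {"cah":38}
After op 9 (add /lfr 33): {"cah":38,"lfr":33}
After op 10 (add /x 46): {"cah":38,"lfr":33,"x":46}
After op 11 (replace /lfr 6): {"cah":38,"lfr":6,"x":46}
After op 12 (replace /x 10): {"cah":38,"lfr":6,"x":10}
After op 13 (add /ebm 34): {"cah":38,"ebm":34,"lfr":6,"x":10}
After op 14 (replace /x 27): {"cah":38,"ebm":34,"lfr":6,"x":27}
After op 15 (add /nc 30): {"cah":38,"ebm":34,"lfr":6,"nc":30,"x":27}
After op 16 (add /x 67): {"cah":38,"ebm":34,"lfr":6,"nc":30,"x":67}
After op 17 (replace /lfr 72): {"cah":38,"ebm":34,"lfr":72,"nc":30,"x":67}
After op 18 (remove /cah): {"ebm":34,"lfr":72,"nc":30,"x":67}
After op 19 (replace /ebm 31): {"ebm":31,"lfr":72,"nc":30,"x":67}
After op 20 (replace /x 22): {"ebm":31,"lfr":72,"nc":30,"x":22}
After op 21 (add /ri 19): {"ebm":31,"lfr":72,"nc":30,"ri":19,"x":22}
After op 22 (replace /ri 21): {"ebm":31,"lfr":72,"nc":30,"ri":21,"x":22}
After op 23 (replace /nc 45): {"ebm":31,"lfr":72,"nc":45,"ri":21,"x":22}
Value at /ebm: 31

Answer: 31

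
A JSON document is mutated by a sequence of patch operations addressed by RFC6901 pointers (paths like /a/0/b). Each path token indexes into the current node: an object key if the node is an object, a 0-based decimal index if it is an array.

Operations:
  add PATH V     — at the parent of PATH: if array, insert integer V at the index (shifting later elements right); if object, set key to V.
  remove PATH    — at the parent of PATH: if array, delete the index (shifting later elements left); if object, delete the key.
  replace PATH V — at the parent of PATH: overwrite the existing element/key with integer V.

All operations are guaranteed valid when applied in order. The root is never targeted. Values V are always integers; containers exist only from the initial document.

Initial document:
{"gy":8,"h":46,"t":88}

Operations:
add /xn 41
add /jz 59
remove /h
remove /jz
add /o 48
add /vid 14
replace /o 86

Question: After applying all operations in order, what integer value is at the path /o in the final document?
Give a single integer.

After op 1 (add /xn 41): {"gy":8,"h":46,"t":88,"xn":41}
After op 2 (add /jz 59): {"gy":8,"h":46,"jz":59,"t":88,"xn":41}
After op 3 (remove /h): {"gy":8,"jz":59,"t":88,"xn":41}
After op 4 (remove /jz): {"gy":8,"t":88,"xn":41}
After op 5 (add /o 48): {"gy":8,"o":48,"t":88,"xn":41}
After op 6 (add /vid 14): {"gy":8,"o":48,"t":88,"vid":14,"xn":41}
After op 7 (replace /o 86): {"gy":8,"o":86,"t":88,"vid":14,"xn":41}
Value at /o: 86

Answer: 86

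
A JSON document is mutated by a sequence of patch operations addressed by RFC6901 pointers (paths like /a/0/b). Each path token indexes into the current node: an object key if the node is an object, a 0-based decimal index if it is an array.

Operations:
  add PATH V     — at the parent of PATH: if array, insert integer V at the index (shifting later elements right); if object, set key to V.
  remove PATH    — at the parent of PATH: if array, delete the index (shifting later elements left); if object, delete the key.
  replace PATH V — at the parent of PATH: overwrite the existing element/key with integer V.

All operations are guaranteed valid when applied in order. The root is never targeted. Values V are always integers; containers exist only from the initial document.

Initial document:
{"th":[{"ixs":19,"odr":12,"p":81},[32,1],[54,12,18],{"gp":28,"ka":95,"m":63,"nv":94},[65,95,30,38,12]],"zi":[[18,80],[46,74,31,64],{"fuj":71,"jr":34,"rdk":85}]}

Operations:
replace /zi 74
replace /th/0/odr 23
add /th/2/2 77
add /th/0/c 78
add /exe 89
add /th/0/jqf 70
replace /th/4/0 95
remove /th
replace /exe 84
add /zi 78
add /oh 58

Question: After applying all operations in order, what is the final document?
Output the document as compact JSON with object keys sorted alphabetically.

Answer: {"exe":84,"oh":58,"zi":78}

Derivation:
After op 1 (replace /zi 74): {"th":[{"ixs":19,"odr":12,"p":81},[32,1],[54,12,18],{"gp":28,"ka":95,"m":63,"nv":94},[65,95,30,38,12]],"zi":74}
After op 2 (replace /th/0/odr 23): {"th":[{"ixs":19,"odr":23,"p":81},[32,1],[54,12,18],{"gp":28,"ka":95,"m":63,"nv":94},[65,95,30,38,12]],"zi":74}
After op 3 (add /th/2/2 77): {"th":[{"ixs":19,"odr":23,"p":81},[32,1],[54,12,77,18],{"gp":28,"ka":95,"m":63,"nv":94},[65,95,30,38,12]],"zi":74}
After op 4 (add /th/0/c 78): {"th":[{"c":78,"ixs":19,"odr":23,"p":81},[32,1],[54,12,77,18],{"gp":28,"ka":95,"m":63,"nv":94},[65,95,30,38,12]],"zi":74}
After op 5 (add /exe 89): {"exe":89,"th":[{"c":78,"ixs":19,"odr":23,"p":81},[32,1],[54,12,77,18],{"gp":28,"ka":95,"m":63,"nv":94},[65,95,30,38,12]],"zi":74}
After op 6 (add /th/0/jqf 70): {"exe":89,"th":[{"c":78,"ixs":19,"jqf":70,"odr":23,"p":81},[32,1],[54,12,77,18],{"gp":28,"ka":95,"m":63,"nv":94},[65,95,30,38,12]],"zi":74}
After op 7 (replace /th/4/0 95): {"exe":89,"th":[{"c":78,"ixs":19,"jqf":70,"odr":23,"p":81},[32,1],[54,12,77,18],{"gp":28,"ka":95,"m":63,"nv":94},[95,95,30,38,12]],"zi":74}
After op 8 (remove /th): {"exe":89,"zi":74}
After op 9 (replace /exe 84): {"exe":84,"zi":74}
After op 10 (add /zi 78): {"exe":84,"zi":78}
After op 11 (add /oh 58): {"exe":84,"oh":58,"zi":78}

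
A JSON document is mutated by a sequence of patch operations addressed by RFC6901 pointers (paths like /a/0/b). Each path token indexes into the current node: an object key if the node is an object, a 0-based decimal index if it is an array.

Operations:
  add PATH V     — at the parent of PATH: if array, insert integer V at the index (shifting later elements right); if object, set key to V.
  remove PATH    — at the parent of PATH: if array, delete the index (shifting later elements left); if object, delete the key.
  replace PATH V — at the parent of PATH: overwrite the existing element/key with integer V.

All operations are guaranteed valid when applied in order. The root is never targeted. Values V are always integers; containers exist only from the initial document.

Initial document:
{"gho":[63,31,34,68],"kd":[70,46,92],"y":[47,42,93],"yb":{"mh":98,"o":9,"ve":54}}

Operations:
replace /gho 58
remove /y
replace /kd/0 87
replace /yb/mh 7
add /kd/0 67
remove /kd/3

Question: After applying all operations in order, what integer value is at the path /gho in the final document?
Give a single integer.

Answer: 58

Derivation:
After op 1 (replace /gho 58): {"gho":58,"kd":[70,46,92],"y":[47,42,93],"yb":{"mh":98,"o":9,"ve":54}}
After op 2 (remove /y): {"gho":58,"kd":[70,46,92],"yb":{"mh":98,"o":9,"ve":54}}
After op 3 (replace /kd/0 87): {"gho":58,"kd":[87,46,92],"yb":{"mh":98,"o":9,"ve":54}}
After op 4 (replace /yb/mh 7): {"gho":58,"kd":[87,46,92],"yb":{"mh":7,"o":9,"ve":54}}
After op 5 (add /kd/0 67): {"gho":58,"kd":[67,87,46,92],"yb":{"mh":7,"o":9,"ve":54}}
After op 6 (remove /kd/3): {"gho":58,"kd":[67,87,46],"yb":{"mh":7,"o":9,"ve":54}}
Value at /gho: 58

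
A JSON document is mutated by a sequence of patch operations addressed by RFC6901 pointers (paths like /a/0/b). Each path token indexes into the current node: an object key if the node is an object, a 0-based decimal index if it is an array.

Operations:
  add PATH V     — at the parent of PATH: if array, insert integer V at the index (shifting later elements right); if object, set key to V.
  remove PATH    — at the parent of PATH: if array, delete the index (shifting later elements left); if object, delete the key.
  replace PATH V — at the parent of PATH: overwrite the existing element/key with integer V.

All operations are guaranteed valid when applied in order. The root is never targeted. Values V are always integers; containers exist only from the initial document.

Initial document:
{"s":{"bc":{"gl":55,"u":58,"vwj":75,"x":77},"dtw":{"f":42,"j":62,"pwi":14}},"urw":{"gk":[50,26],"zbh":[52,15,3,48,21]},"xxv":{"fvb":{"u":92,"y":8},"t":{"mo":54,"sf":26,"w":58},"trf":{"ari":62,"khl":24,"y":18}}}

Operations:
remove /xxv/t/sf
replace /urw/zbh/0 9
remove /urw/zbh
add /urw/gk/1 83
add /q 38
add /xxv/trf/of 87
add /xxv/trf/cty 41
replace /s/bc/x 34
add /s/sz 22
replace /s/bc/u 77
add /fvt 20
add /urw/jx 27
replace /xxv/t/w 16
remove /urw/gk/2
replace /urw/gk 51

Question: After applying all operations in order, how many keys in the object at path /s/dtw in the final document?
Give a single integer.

Answer: 3

Derivation:
After op 1 (remove /xxv/t/sf): {"s":{"bc":{"gl":55,"u":58,"vwj":75,"x":77},"dtw":{"f":42,"j":62,"pwi":14}},"urw":{"gk":[50,26],"zbh":[52,15,3,48,21]},"xxv":{"fvb":{"u":92,"y":8},"t":{"mo":54,"w":58},"trf":{"ari":62,"khl":24,"y":18}}}
After op 2 (replace /urw/zbh/0 9): {"s":{"bc":{"gl":55,"u":58,"vwj":75,"x":77},"dtw":{"f":42,"j":62,"pwi":14}},"urw":{"gk":[50,26],"zbh":[9,15,3,48,21]},"xxv":{"fvb":{"u":92,"y":8},"t":{"mo":54,"w":58},"trf":{"ari":62,"khl":24,"y":18}}}
After op 3 (remove /urw/zbh): {"s":{"bc":{"gl":55,"u":58,"vwj":75,"x":77},"dtw":{"f":42,"j":62,"pwi":14}},"urw":{"gk":[50,26]},"xxv":{"fvb":{"u":92,"y":8},"t":{"mo":54,"w":58},"trf":{"ari":62,"khl":24,"y":18}}}
After op 4 (add /urw/gk/1 83): {"s":{"bc":{"gl":55,"u":58,"vwj":75,"x":77},"dtw":{"f":42,"j":62,"pwi":14}},"urw":{"gk":[50,83,26]},"xxv":{"fvb":{"u":92,"y":8},"t":{"mo":54,"w":58},"trf":{"ari":62,"khl":24,"y":18}}}
After op 5 (add /q 38): {"q":38,"s":{"bc":{"gl":55,"u":58,"vwj":75,"x":77},"dtw":{"f":42,"j":62,"pwi":14}},"urw":{"gk":[50,83,26]},"xxv":{"fvb":{"u":92,"y":8},"t":{"mo":54,"w":58},"trf":{"ari":62,"khl":24,"y":18}}}
After op 6 (add /xxv/trf/of 87): {"q":38,"s":{"bc":{"gl":55,"u":58,"vwj":75,"x":77},"dtw":{"f":42,"j":62,"pwi":14}},"urw":{"gk":[50,83,26]},"xxv":{"fvb":{"u":92,"y":8},"t":{"mo":54,"w":58},"trf":{"ari":62,"khl":24,"of":87,"y":18}}}
After op 7 (add /xxv/trf/cty 41): {"q":38,"s":{"bc":{"gl":55,"u":58,"vwj":75,"x":77},"dtw":{"f":42,"j":62,"pwi":14}},"urw":{"gk":[50,83,26]},"xxv":{"fvb":{"u":92,"y":8},"t":{"mo":54,"w":58},"trf":{"ari":62,"cty":41,"khl":24,"of":87,"y":18}}}
After op 8 (replace /s/bc/x 34): {"q":38,"s":{"bc":{"gl":55,"u":58,"vwj":75,"x":34},"dtw":{"f":42,"j":62,"pwi":14}},"urw":{"gk":[50,83,26]},"xxv":{"fvb":{"u":92,"y":8},"t":{"mo":54,"w":58},"trf":{"ari":62,"cty":41,"khl":24,"of":87,"y":18}}}
After op 9 (add /s/sz 22): {"q":38,"s":{"bc":{"gl":55,"u":58,"vwj":75,"x":34},"dtw":{"f":42,"j":62,"pwi":14},"sz":22},"urw":{"gk":[50,83,26]},"xxv":{"fvb":{"u":92,"y":8},"t":{"mo":54,"w":58},"trf":{"ari":62,"cty":41,"khl":24,"of":87,"y":18}}}
After op 10 (replace /s/bc/u 77): {"q":38,"s":{"bc":{"gl":55,"u":77,"vwj":75,"x":34},"dtw":{"f":42,"j":62,"pwi":14},"sz":22},"urw":{"gk":[50,83,26]},"xxv":{"fvb":{"u":92,"y":8},"t":{"mo":54,"w":58},"trf":{"ari":62,"cty":41,"khl":24,"of":87,"y":18}}}
After op 11 (add /fvt 20): {"fvt":20,"q":38,"s":{"bc":{"gl":55,"u":77,"vwj":75,"x":34},"dtw":{"f":42,"j":62,"pwi":14},"sz":22},"urw":{"gk":[50,83,26]},"xxv":{"fvb":{"u":92,"y":8},"t":{"mo":54,"w":58},"trf":{"ari":62,"cty":41,"khl":24,"of":87,"y":18}}}
After op 12 (add /urw/jx 27): {"fvt":20,"q":38,"s":{"bc":{"gl":55,"u":77,"vwj":75,"x":34},"dtw":{"f":42,"j":62,"pwi":14},"sz":22},"urw":{"gk":[50,83,26],"jx":27},"xxv":{"fvb":{"u":92,"y":8},"t":{"mo":54,"w":58},"trf":{"ari":62,"cty":41,"khl":24,"of":87,"y":18}}}
After op 13 (replace /xxv/t/w 16): {"fvt":20,"q":38,"s":{"bc":{"gl":55,"u":77,"vwj":75,"x":34},"dtw":{"f":42,"j":62,"pwi":14},"sz":22},"urw":{"gk":[50,83,26],"jx":27},"xxv":{"fvb":{"u":92,"y":8},"t":{"mo":54,"w":16},"trf":{"ari":62,"cty":41,"khl":24,"of":87,"y":18}}}
After op 14 (remove /urw/gk/2): {"fvt":20,"q":38,"s":{"bc":{"gl":55,"u":77,"vwj":75,"x":34},"dtw":{"f":42,"j":62,"pwi":14},"sz":22},"urw":{"gk":[50,83],"jx":27},"xxv":{"fvb":{"u":92,"y":8},"t":{"mo":54,"w":16},"trf":{"ari":62,"cty":41,"khl":24,"of":87,"y":18}}}
After op 15 (replace /urw/gk 51): {"fvt":20,"q":38,"s":{"bc":{"gl":55,"u":77,"vwj":75,"x":34},"dtw":{"f":42,"j":62,"pwi":14},"sz":22},"urw":{"gk":51,"jx":27},"xxv":{"fvb":{"u":92,"y":8},"t":{"mo":54,"w":16},"trf":{"ari":62,"cty":41,"khl":24,"of":87,"y":18}}}
Size at path /s/dtw: 3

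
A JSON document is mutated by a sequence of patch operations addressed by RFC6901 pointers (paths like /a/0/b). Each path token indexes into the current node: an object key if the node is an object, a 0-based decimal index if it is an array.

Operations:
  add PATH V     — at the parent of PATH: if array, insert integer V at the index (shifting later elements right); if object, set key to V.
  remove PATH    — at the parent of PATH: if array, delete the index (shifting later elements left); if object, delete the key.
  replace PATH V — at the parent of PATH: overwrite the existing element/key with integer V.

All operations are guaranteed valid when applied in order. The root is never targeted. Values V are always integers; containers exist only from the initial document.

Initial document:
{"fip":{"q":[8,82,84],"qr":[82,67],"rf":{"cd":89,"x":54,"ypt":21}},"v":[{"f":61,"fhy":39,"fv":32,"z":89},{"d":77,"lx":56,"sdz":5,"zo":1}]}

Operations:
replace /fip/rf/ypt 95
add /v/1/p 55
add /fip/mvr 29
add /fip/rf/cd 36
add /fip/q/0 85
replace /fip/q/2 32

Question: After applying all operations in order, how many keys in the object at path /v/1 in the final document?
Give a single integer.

After op 1 (replace /fip/rf/ypt 95): {"fip":{"q":[8,82,84],"qr":[82,67],"rf":{"cd":89,"x":54,"ypt":95}},"v":[{"f":61,"fhy":39,"fv":32,"z":89},{"d":77,"lx":56,"sdz":5,"zo":1}]}
After op 2 (add /v/1/p 55): {"fip":{"q":[8,82,84],"qr":[82,67],"rf":{"cd":89,"x":54,"ypt":95}},"v":[{"f":61,"fhy":39,"fv":32,"z":89},{"d":77,"lx":56,"p":55,"sdz":5,"zo":1}]}
After op 3 (add /fip/mvr 29): {"fip":{"mvr":29,"q":[8,82,84],"qr":[82,67],"rf":{"cd":89,"x":54,"ypt":95}},"v":[{"f":61,"fhy":39,"fv":32,"z":89},{"d":77,"lx":56,"p":55,"sdz":5,"zo":1}]}
After op 4 (add /fip/rf/cd 36): {"fip":{"mvr":29,"q":[8,82,84],"qr":[82,67],"rf":{"cd":36,"x":54,"ypt":95}},"v":[{"f":61,"fhy":39,"fv":32,"z":89},{"d":77,"lx":56,"p":55,"sdz":5,"zo":1}]}
After op 5 (add /fip/q/0 85): {"fip":{"mvr":29,"q":[85,8,82,84],"qr":[82,67],"rf":{"cd":36,"x":54,"ypt":95}},"v":[{"f":61,"fhy":39,"fv":32,"z":89},{"d":77,"lx":56,"p":55,"sdz":5,"zo":1}]}
After op 6 (replace /fip/q/2 32): {"fip":{"mvr":29,"q":[85,8,32,84],"qr":[82,67],"rf":{"cd":36,"x":54,"ypt":95}},"v":[{"f":61,"fhy":39,"fv":32,"z":89},{"d":77,"lx":56,"p":55,"sdz":5,"zo":1}]}
Size at path /v/1: 5

Answer: 5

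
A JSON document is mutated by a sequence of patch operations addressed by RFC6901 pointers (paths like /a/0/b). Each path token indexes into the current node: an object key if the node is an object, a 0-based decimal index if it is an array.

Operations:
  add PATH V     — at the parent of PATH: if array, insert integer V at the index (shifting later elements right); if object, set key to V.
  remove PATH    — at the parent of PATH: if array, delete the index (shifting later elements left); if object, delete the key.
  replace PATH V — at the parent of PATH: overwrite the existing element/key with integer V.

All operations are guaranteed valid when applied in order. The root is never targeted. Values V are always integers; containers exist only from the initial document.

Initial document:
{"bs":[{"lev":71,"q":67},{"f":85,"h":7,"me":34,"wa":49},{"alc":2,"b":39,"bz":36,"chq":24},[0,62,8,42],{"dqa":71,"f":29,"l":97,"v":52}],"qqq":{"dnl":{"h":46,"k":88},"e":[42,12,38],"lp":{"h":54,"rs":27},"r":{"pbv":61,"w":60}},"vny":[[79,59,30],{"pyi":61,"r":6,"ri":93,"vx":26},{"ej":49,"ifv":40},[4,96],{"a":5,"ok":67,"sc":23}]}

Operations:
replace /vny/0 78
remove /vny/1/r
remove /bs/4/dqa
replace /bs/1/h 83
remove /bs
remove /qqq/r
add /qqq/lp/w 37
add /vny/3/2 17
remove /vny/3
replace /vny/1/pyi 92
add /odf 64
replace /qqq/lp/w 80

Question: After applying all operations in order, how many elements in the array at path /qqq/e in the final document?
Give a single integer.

After op 1 (replace /vny/0 78): {"bs":[{"lev":71,"q":67},{"f":85,"h":7,"me":34,"wa":49},{"alc":2,"b":39,"bz":36,"chq":24},[0,62,8,42],{"dqa":71,"f":29,"l":97,"v":52}],"qqq":{"dnl":{"h":46,"k":88},"e":[42,12,38],"lp":{"h":54,"rs":27},"r":{"pbv":61,"w":60}},"vny":[78,{"pyi":61,"r":6,"ri":93,"vx":26},{"ej":49,"ifv":40},[4,96],{"a":5,"ok":67,"sc":23}]}
After op 2 (remove /vny/1/r): {"bs":[{"lev":71,"q":67},{"f":85,"h":7,"me":34,"wa":49},{"alc":2,"b":39,"bz":36,"chq":24},[0,62,8,42],{"dqa":71,"f":29,"l":97,"v":52}],"qqq":{"dnl":{"h":46,"k":88},"e":[42,12,38],"lp":{"h":54,"rs":27},"r":{"pbv":61,"w":60}},"vny":[78,{"pyi":61,"ri":93,"vx":26},{"ej":49,"ifv":40},[4,96],{"a":5,"ok":67,"sc":23}]}
After op 3 (remove /bs/4/dqa): {"bs":[{"lev":71,"q":67},{"f":85,"h":7,"me":34,"wa":49},{"alc":2,"b":39,"bz":36,"chq":24},[0,62,8,42],{"f":29,"l":97,"v":52}],"qqq":{"dnl":{"h":46,"k":88},"e":[42,12,38],"lp":{"h":54,"rs":27},"r":{"pbv":61,"w":60}},"vny":[78,{"pyi":61,"ri":93,"vx":26},{"ej":49,"ifv":40},[4,96],{"a":5,"ok":67,"sc":23}]}
After op 4 (replace /bs/1/h 83): {"bs":[{"lev":71,"q":67},{"f":85,"h":83,"me":34,"wa":49},{"alc":2,"b":39,"bz":36,"chq":24},[0,62,8,42],{"f":29,"l":97,"v":52}],"qqq":{"dnl":{"h":46,"k":88},"e":[42,12,38],"lp":{"h":54,"rs":27},"r":{"pbv":61,"w":60}},"vny":[78,{"pyi":61,"ri":93,"vx":26},{"ej":49,"ifv":40},[4,96],{"a":5,"ok":67,"sc":23}]}
After op 5 (remove /bs): {"qqq":{"dnl":{"h":46,"k":88},"e":[42,12,38],"lp":{"h":54,"rs":27},"r":{"pbv":61,"w":60}},"vny":[78,{"pyi":61,"ri":93,"vx":26},{"ej":49,"ifv":40},[4,96],{"a":5,"ok":67,"sc":23}]}
After op 6 (remove /qqq/r): {"qqq":{"dnl":{"h":46,"k":88},"e":[42,12,38],"lp":{"h":54,"rs":27}},"vny":[78,{"pyi":61,"ri":93,"vx":26},{"ej":49,"ifv":40},[4,96],{"a":5,"ok":67,"sc":23}]}
After op 7 (add /qqq/lp/w 37): {"qqq":{"dnl":{"h":46,"k":88},"e":[42,12,38],"lp":{"h":54,"rs":27,"w":37}},"vny":[78,{"pyi":61,"ri":93,"vx":26},{"ej":49,"ifv":40},[4,96],{"a":5,"ok":67,"sc":23}]}
After op 8 (add /vny/3/2 17): {"qqq":{"dnl":{"h":46,"k":88},"e":[42,12,38],"lp":{"h":54,"rs":27,"w":37}},"vny":[78,{"pyi":61,"ri":93,"vx":26},{"ej":49,"ifv":40},[4,96,17],{"a":5,"ok":67,"sc":23}]}
After op 9 (remove /vny/3): {"qqq":{"dnl":{"h":46,"k":88},"e":[42,12,38],"lp":{"h":54,"rs":27,"w":37}},"vny":[78,{"pyi":61,"ri":93,"vx":26},{"ej":49,"ifv":40},{"a":5,"ok":67,"sc":23}]}
After op 10 (replace /vny/1/pyi 92): {"qqq":{"dnl":{"h":46,"k":88},"e":[42,12,38],"lp":{"h":54,"rs":27,"w":37}},"vny":[78,{"pyi":92,"ri":93,"vx":26},{"ej":49,"ifv":40},{"a":5,"ok":67,"sc":23}]}
After op 11 (add /odf 64): {"odf":64,"qqq":{"dnl":{"h":46,"k":88},"e":[42,12,38],"lp":{"h":54,"rs":27,"w":37}},"vny":[78,{"pyi":92,"ri":93,"vx":26},{"ej":49,"ifv":40},{"a":5,"ok":67,"sc":23}]}
After op 12 (replace /qqq/lp/w 80): {"odf":64,"qqq":{"dnl":{"h":46,"k":88},"e":[42,12,38],"lp":{"h":54,"rs":27,"w":80}},"vny":[78,{"pyi":92,"ri":93,"vx":26},{"ej":49,"ifv":40},{"a":5,"ok":67,"sc":23}]}
Size at path /qqq/e: 3

Answer: 3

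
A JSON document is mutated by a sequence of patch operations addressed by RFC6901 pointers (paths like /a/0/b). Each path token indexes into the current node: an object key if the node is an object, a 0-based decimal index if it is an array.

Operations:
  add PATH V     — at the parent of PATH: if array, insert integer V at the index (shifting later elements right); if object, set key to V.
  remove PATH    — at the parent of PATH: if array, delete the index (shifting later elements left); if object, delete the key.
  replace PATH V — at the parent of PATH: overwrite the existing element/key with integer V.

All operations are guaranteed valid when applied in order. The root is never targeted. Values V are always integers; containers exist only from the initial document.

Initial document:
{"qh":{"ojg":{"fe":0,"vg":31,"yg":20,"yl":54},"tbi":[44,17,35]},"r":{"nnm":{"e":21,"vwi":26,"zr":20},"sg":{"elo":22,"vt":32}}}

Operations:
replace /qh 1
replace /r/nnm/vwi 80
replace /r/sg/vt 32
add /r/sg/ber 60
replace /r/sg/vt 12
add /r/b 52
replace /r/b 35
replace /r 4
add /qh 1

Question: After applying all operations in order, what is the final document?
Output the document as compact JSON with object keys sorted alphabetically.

Answer: {"qh":1,"r":4}

Derivation:
After op 1 (replace /qh 1): {"qh":1,"r":{"nnm":{"e":21,"vwi":26,"zr":20},"sg":{"elo":22,"vt":32}}}
After op 2 (replace /r/nnm/vwi 80): {"qh":1,"r":{"nnm":{"e":21,"vwi":80,"zr":20},"sg":{"elo":22,"vt":32}}}
After op 3 (replace /r/sg/vt 32): {"qh":1,"r":{"nnm":{"e":21,"vwi":80,"zr":20},"sg":{"elo":22,"vt":32}}}
After op 4 (add /r/sg/ber 60): {"qh":1,"r":{"nnm":{"e":21,"vwi":80,"zr":20},"sg":{"ber":60,"elo":22,"vt":32}}}
After op 5 (replace /r/sg/vt 12): {"qh":1,"r":{"nnm":{"e":21,"vwi":80,"zr":20},"sg":{"ber":60,"elo":22,"vt":12}}}
After op 6 (add /r/b 52): {"qh":1,"r":{"b":52,"nnm":{"e":21,"vwi":80,"zr":20},"sg":{"ber":60,"elo":22,"vt":12}}}
After op 7 (replace /r/b 35): {"qh":1,"r":{"b":35,"nnm":{"e":21,"vwi":80,"zr":20},"sg":{"ber":60,"elo":22,"vt":12}}}
After op 8 (replace /r 4): {"qh":1,"r":4}
After op 9 (add /qh 1): {"qh":1,"r":4}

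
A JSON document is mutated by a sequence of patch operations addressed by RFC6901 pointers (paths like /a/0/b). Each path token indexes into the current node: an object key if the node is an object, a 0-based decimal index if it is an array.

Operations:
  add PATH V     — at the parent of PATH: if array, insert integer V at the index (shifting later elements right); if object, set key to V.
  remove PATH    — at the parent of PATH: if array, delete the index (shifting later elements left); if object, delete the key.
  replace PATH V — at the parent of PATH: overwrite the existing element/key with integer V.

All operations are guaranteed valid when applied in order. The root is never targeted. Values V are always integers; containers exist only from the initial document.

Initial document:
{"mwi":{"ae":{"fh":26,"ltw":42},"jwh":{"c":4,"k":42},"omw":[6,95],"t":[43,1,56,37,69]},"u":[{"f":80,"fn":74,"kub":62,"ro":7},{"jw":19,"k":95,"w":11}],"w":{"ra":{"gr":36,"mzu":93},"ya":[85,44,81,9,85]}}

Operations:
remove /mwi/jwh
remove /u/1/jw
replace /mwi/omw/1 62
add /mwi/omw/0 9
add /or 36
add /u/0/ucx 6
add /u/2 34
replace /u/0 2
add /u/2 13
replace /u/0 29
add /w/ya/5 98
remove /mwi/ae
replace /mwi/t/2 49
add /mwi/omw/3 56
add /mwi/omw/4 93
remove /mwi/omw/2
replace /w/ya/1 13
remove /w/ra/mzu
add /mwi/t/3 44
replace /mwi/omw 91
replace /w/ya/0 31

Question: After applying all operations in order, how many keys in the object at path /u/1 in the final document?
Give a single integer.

Answer: 2

Derivation:
After op 1 (remove /mwi/jwh): {"mwi":{"ae":{"fh":26,"ltw":42},"omw":[6,95],"t":[43,1,56,37,69]},"u":[{"f":80,"fn":74,"kub":62,"ro":7},{"jw":19,"k":95,"w":11}],"w":{"ra":{"gr":36,"mzu":93},"ya":[85,44,81,9,85]}}
After op 2 (remove /u/1/jw): {"mwi":{"ae":{"fh":26,"ltw":42},"omw":[6,95],"t":[43,1,56,37,69]},"u":[{"f":80,"fn":74,"kub":62,"ro":7},{"k":95,"w":11}],"w":{"ra":{"gr":36,"mzu":93},"ya":[85,44,81,9,85]}}
After op 3 (replace /mwi/omw/1 62): {"mwi":{"ae":{"fh":26,"ltw":42},"omw":[6,62],"t":[43,1,56,37,69]},"u":[{"f":80,"fn":74,"kub":62,"ro":7},{"k":95,"w":11}],"w":{"ra":{"gr":36,"mzu":93},"ya":[85,44,81,9,85]}}
After op 4 (add /mwi/omw/0 9): {"mwi":{"ae":{"fh":26,"ltw":42},"omw":[9,6,62],"t":[43,1,56,37,69]},"u":[{"f":80,"fn":74,"kub":62,"ro":7},{"k":95,"w":11}],"w":{"ra":{"gr":36,"mzu":93},"ya":[85,44,81,9,85]}}
After op 5 (add /or 36): {"mwi":{"ae":{"fh":26,"ltw":42},"omw":[9,6,62],"t":[43,1,56,37,69]},"or":36,"u":[{"f":80,"fn":74,"kub":62,"ro":7},{"k":95,"w":11}],"w":{"ra":{"gr":36,"mzu":93},"ya":[85,44,81,9,85]}}
After op 6 (add /u/0/ucx 6): {"mwi":{"ae":{"fh":26,"ltw":42},"omw":[9,6,62],"t":[43,1,56,37,69]},"or":36,"u":[{"f":80,"fn":74,"kub":62,"ro":7,"ucx":6},{"k":95,"w":11}],"w":{"ra":{"gr":36,"mzu":93},"ya":[85,44,81,9,85]}}
After op 7 (add /u/2 34): {"mwi":{"ae":{"fh":26,"ltw":42},"omw":[9,6,62],"t":[43,1,56,37,69]},"or":36,"u":[{"f":80,"fn":74,"kub":62,"ro":7,"ucx":6},{"k":95,"w":11},34],"w":{"ra":{"gr":36,"mzu":93},"ya":[85,44,81,9,85]}}
After op 8 (replace /u/0 2): {"mwi":{"ae":{"fh":26,"ltw":42},"omw":[9,6,62],"t":[43,1,56,37,69]},"or":36,"u":[2,{"k":95,"w":11},34],"w":{"ra":{"gr":36,"mzu":93},"ya":[85,44,81,9,85]}}
After op 9 (add /u/2 13): {"mwi":{"ae":{"fh":26,"ltw":42},"omw":[9,6,62],"t":[43,1,56,37,69]},"or":36,"u":[2,{"k":95,"w":11},13,34],"w":{"ra":{"gr":36,"mzu":93},"ya":[85,44,81,9,85]}}
After op 10 (replace /u/0 29): {"mwi":{"ae":{"fh":26,"ltw":42},"omw":[9,6,62],"t":[43,1,56,37,69]},"or":36,"u":[29,{"k":95,"w":11},13,34],"w":{"ra":{"gr":36,"mzu":93},"ya":[85,44,81,9,85]}}
After op 11 (add /w/ya/5 98): {"mwi":{"ae":{"fh":26,"ltw":42},"omw":[9,6,62],"t":[43,1,56,37,69]},"or":36,"u":[29,{"k":95,"w":11},13,34],"w":{"ra":{"gr":36,"mzu":93},"ya":[85,44,81,9,85,98]}}
After op 12 (remove /mwi/ae): {"mwi":{"omw":[9,6,62],"t":[43,1,56,37,69]},"or":36,"u":[29,{"k":95,"w":11},13,34],"w":{"ra":{"gr":36,"mzu":93},"ya":[85,44,81,9,85,98]}}
After op 13 (replace /mwi/t/2 49): {"mwi":{"omw":[9,6,62],"t":[43,1,49,37,69]},"or":36,"u":[29,{"k":95,"w":11},13,34],"w":{"ra":{"gr":36,"mzu":93},"ya":[85,44,81,9,85,98]}}
After op 14 (add /mwi/omw/3 56): {"mwi":{"omw":[9,6,62,56],"t":[43,1,49,37,69]},"or":36,"u":[29,{"k":95,"w":11},13,34],"w":{"ra":{"gr":36,"mzu":93},"ya":[85,44,81,9,85,98]}}
After op 15 (add /mwi/omw/4 93): {"mwi":{"omw":[9,6,62,56,93],"t":[43,1,49,37,69]},"or":36,"u":[29,{"k":95,"w":11},13,34],"w":{"ra":{"gr":36,"mzu":93},"ya":[85,44,81,9,85,98]}}
After op 16 (remove /mwi/omw/2): {"mwi":{"omw":[9,6,56,93],"t":[43,1,49,37,69]},"or":36,"u":[29,{"k":95,"w":11},13,34],"w":{"ra":{"gr":36,"mzu":93},"ya":[85,44,81,9,85,98]}}
After op 17 (replace /w/ya/1 13): {"mwi":{"omw":[9,6,56,93],"t":[43,1,49,37,69]},"or":36,"u":[29,{"k":95,"w":11},13,34],"w":{"ra":{"gr":36,"mzu":93},"ya":[85,13,81,9,85,98]}}
After op 18 (remove /w/ra/mzu): {"mwi":{"omw":[9,6,56,93],"t":[43,1,49,37,69]},"or":36,"u":[29,{"k":95,"w":11},13,34],"w":{"ra":{"gr":36},"ya":[85,13,81,9,85,98]}}
After op 19 (add /mwi/t/3 44): {"mwi":{"omw":[9,6,56,93],"t":[43,1,49,44,37,69]},"or":36,"u":[29,{"k":95,"w":11},13,34],"w":{"ra":{"gr":36},"ya":[85,13,81,9,85,98]}}
After op 20 (replace /mwi/omw 91): {"mwi":{"omw":91,"t":[43,1,49,44,37,69]},"or":36,"u":[29,{"k":95,"w":11},13,34],"w":{"ra":{"gr":36},"ya":[85,13,81,9,85,98]}}
After op 21 (replace /w/ya/0 31): {"mwi":{"omw":91,"t":[43,1,49,44,37,69]},"or":36,"u":[29,{"k":95,"w":11},13,34],"w":{"ra":{"gr":36},"ya":[31,13,81,9,85,98]}}
Size at path /u/1: 2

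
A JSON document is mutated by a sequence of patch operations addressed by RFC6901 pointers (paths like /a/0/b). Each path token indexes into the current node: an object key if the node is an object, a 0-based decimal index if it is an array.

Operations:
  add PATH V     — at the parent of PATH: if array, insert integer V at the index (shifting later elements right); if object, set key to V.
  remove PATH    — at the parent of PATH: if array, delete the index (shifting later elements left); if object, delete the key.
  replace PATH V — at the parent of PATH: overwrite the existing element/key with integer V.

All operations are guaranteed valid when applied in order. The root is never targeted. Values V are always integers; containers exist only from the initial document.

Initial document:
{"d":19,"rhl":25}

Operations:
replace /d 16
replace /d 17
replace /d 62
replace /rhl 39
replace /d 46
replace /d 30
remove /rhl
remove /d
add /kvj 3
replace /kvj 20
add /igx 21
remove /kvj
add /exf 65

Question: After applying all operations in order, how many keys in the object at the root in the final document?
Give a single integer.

After op 1 (replace /d 16): {"d":16,"rhl":25}
After op 2 (replace /d 17): {"d":17,"rhl":25}
After op 3 (replace /d 62): {"d":62,"rhl":25}
After op 4 (replace /rhl 39): {"d":62,"rhl":39}
After op 5 (replace /d 46): {"d":46,"rhl":39}
After op 6 (replace /d 30): {"d":30,"rhl":39}
After op 7 (remove /rhl): {"d":30}
After op 8 (remove /d): {}
After op 9 (add /kvj 3): {"kvj":3}
After op 10 (replace /kvj 20): {"kvj":20}
After op 11 (add /igx 21): {"igx":21,"kvj":20}
After op 12 (remove /kvj): {"igx":21}
After op 13 (add /exf 65): {"exf":65,"igx":21}
Size at the root: 2

Answer: 2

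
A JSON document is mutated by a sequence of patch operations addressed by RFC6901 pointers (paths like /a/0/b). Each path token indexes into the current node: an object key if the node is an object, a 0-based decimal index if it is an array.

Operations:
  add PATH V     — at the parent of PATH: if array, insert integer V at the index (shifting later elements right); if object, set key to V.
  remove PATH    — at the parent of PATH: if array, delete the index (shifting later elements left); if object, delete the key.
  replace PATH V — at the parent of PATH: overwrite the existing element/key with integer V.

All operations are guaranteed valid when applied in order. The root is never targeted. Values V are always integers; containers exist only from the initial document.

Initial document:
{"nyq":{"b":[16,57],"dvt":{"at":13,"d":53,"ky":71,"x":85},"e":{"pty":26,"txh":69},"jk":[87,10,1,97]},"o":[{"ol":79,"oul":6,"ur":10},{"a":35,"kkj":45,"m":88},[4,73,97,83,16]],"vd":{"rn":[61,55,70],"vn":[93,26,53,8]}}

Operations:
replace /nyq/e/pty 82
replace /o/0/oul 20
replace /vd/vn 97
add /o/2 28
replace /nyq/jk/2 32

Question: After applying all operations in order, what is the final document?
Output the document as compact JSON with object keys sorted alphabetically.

After op 1 (replace /nyq/e/pty 82): {"nyq":{"b":[16,57],"dvt":{"at":13,"d":53,"ky":71,"x":85},"e":{"pty":82,"txh":69},"jk":[87,10,1,97]},"o":[{"ol":79,"oul":6,"ur":10},{"a":35,"kkj":45,"m":88},[4,73,97,83,16]],"vd":{"rn":[61,55,70],"vn":[93,26,53,8]}}
After op 2 (replace /o/0/oul 20): {"nyq":{"b":[16,57],"dvt":{"at":13,"d":53,"ky":71,"x":85},"e":{"pty":82,"txh":69},"jk":[87,10,1,97]},"o":[{"ol":79,"oul":20,"ur":10},{"a":35,"kkj":45,"m":88},[4,73,97,83,16]],"vd":{"rn":[61,55,70],"vn":[93,26,53,8]}}
After op 3 (replace /vd/vn 97): {"nyq":{"b":[16,57],"dvt":{"at":13,"d":53,"ky":71,"x":85},"e":{"pty":82,"txh":69},"jk":[87,10,1,97]},"o":[{"ol":79,"oul":20,"ur":10},{"a":35,"kkj":45,"m":88},[4,73,97,83,16]],"vd":{"rn":[61,55,70],"vn":97}}
After op 4 (add /o/2 28): {"nyq":{"b":[16,57],"dvt":{"at":13,"d":53,"ky":71,"x":85},"e":{"pty":82,"txh":69},"jk":[87,10,1,97]},"o":[{"ol":79,"oul":20,"ur":10},{"a":35,"kkj":45,"m":88},28,[4,73,97,83,16]],"vd":{"rn":[61,55,70],"vn":97}}
After op 5 (replace /nyq/jk/2 32): {"nyq":{"b":[16,57],"dvt":{"at":13,"d":53,"ky":71,"x":85},"e":{"pty":82,"txh":69},"jk":[87,10,32,97]},"o":[{"ol":79,"oul":20,"ur":10},{"a":35,"kkj":45,"m":88},28,[4,73,97,83,16]],"vd":{"rn":[61,55,70],"vn":97}}

Answer: {"nyq":{"b":[16,57],"dvt":{"at":13,"d":53,"ky":71,"x":85},"e":{"pty":82,"txh":69},"jk":[87,10,32,97]},"o":[{"ol":79,"oul":20,"ur":10},{"a":35,"kkj":45,"m":88},28,[4,73,97,83,16]],"vd":{"rn":[61,55,70],"vn":97}}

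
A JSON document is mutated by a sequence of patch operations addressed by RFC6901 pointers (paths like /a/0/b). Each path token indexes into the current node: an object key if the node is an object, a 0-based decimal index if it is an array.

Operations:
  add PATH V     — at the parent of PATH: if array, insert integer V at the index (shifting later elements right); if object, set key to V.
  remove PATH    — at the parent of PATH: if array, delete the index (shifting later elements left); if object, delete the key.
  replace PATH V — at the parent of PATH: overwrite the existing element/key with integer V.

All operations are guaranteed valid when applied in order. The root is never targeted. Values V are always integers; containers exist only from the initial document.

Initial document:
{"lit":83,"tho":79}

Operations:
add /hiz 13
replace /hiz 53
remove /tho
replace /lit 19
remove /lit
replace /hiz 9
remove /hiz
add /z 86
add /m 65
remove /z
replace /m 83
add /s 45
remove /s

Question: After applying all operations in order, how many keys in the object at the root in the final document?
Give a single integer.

After op 1 (add /hiz 13): {"hiz":13,"lit":83,"tho":79}
After op 2 (replace /hiz 53): {"hiz":53,"lit":83,"tho":79}
After op 3 (remove /tho): {"hiz":53,"lit":83}
After op 4 (replace /lit 19): {"hiz":53,"lit":19}
After op 5 (remove /lit): {"hiz":53}
After op 6 (replace /hiz 9): {"hiz":9}
After op 7 (remove /hiz): {}
After op 8 (add /z 86): {"z":86}
After op 9 (add /m 65): {"m":65,"z":86}
After op 10 (remove /z): {"m":65}
After op 11 (replace /m 83): {"m":83}
After op 12 (add /s 45): {"m":83,"s":45}
After op 13 (remove /s): {"m":83}
Size at the root: 1

Answer: 1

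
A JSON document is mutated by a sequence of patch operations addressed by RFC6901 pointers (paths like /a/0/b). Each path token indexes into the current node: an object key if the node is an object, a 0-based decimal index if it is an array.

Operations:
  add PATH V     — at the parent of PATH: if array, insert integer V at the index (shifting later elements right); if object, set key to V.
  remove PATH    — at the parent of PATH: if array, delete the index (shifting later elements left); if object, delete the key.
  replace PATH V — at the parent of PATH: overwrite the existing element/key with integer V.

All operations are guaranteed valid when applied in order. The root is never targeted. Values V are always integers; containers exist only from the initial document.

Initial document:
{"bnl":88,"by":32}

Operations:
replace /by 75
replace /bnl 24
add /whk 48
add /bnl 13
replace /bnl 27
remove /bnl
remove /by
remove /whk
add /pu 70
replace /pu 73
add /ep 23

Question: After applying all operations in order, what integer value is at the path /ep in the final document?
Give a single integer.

Answer: 23

Derivation:
After op 1 (replace /by 75): {"bnl":88,"by":75}
After op 2 (replace /bnl 24): {"bnl":24,"by":75}
After op 3 (add /whk 48): {"bnl":24,"by":75,"whk":48}
After op 4 (add /bnl 13): {"bnl":13,"by":75,"whk":48}
After op 5 (replace /bnl 27): {"bnl":27,"by":75,"whk":48}
After op 6 (remove /bnl): {"by":75,"whk":48}
After op 7 (remove /by): {"whk":48}
After op 8 (remove /whk): {}
After op 9 (add /pu 70): {"pu":70}
After op 10 (replace /pu 73): {"pu":73}
After op 11 (add /ep 23): {"ep":23,"pu":73}
Value at /ep: 23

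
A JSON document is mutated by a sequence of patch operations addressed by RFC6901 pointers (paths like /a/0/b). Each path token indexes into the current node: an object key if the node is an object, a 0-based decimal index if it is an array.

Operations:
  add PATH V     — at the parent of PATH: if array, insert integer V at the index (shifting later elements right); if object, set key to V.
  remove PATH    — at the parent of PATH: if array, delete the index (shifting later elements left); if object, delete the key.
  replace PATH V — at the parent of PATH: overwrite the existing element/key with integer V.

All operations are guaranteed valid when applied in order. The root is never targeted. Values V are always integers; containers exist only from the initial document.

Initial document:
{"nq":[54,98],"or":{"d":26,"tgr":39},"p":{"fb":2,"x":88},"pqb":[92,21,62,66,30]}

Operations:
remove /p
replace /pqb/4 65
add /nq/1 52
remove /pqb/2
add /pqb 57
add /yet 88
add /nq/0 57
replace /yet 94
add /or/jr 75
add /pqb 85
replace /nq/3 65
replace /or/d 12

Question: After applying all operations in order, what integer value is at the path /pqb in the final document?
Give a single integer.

Answer: 85

Derivation:
After op 1 (remove /p): {"nq":[54,98],"or":{"d":26,"tgr":39},"pqb":[92,21,62,66,30]}
After op 2 (replace /pqb/4 65): {"nq":[54,98],"or":{"d":26,"tgr":39},"pqb":[92,21,62,66,65]}
After op 3 (add /nq/1 52): {"nq":[54,52,98],"or":{"d":26,"tgr":39},"pqb":[92,21,62,66,65]}
After op 4 (remove /pqb/2): {"nq":[54,52,98],"or":{"d":26,"tgr":39},"pqb":[92,21,66,65]}
After op 5 (add /pqb 57): {"nq":[54,52,98],"or":{"d":26,"tgr":39},"pqb":57}
After op 6 (add /yet 88): {"nq":[54,52,98],"or":{"d":26,"tgr":39},"pqb":57,"yet":88}
After op 7 (add /nq/0 57): {"nq":[57,54,52,98],"or":{"d":26,"tgr":39},"pqb":57,"yet":88}
After op 8 (replace /yet 94): {"nq":[57,54,52,98],"or":{"d":26,"tgr":39},"pqb":57,"yet":94}
After op 9 (add /or/jr 75): {"nq":[57,54,52,98],"or":{"d":26,"jr":75,"tgr":39},"pqb":57,"yet":94}
After op 10 (add /pqb 85): {"nq":[57,54,52,98],"or":{"d":26,"jr":75,"tgr":39},"pqb":85,"yet":94}
After op 11 (replace /nq/3 65): {"nq":[57,54,52,65],"or":{"d":26,"jr":75,"tgr":39},"pqb":85,"yet":94}
After op 12 (replace /or/d 12): {"nq":[57,54,52,65],"or":{"d":12,"jr":75,"tgr":39},"pqb":85,"yet":94}
Value at /pqb: 85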